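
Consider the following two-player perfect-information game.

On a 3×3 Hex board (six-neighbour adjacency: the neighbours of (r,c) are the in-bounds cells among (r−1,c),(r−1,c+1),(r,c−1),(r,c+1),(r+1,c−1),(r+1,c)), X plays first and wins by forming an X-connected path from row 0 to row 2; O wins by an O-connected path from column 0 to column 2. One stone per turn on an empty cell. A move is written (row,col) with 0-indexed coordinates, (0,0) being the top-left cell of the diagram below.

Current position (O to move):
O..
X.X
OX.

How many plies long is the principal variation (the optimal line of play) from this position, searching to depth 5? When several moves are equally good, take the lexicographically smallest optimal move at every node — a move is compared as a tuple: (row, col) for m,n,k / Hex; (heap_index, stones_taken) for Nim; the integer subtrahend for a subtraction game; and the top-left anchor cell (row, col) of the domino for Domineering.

PV length from [O../X.X/OX.]: 3 plies

ply 1, O at O../X.X/OX. | (0,1)=-1→OO./X.X/OX.; (0,2)=+1→O.O/X.X/OX.*; (1,1)=-1→O../XOX/OX.; (2,2)=-1→O../X.X/OXO
ply 2, X at O.O/X.X/OX. | (0,1)=-1→OXO/X.X/OX.*; (1,1)=-1→O.O/XXX/OX.; (2,2)=-1→O.O/X.X/OXX
ply 3, O at OXO/X.X/OX. | (1,1)=+1→OXO/XOX/OX.*; (2,2)=-1→OXO/X.X/OXO
ply 4: OXO/XOX/OX. is terminal -1 (X); from O../X.X/OX. depth 5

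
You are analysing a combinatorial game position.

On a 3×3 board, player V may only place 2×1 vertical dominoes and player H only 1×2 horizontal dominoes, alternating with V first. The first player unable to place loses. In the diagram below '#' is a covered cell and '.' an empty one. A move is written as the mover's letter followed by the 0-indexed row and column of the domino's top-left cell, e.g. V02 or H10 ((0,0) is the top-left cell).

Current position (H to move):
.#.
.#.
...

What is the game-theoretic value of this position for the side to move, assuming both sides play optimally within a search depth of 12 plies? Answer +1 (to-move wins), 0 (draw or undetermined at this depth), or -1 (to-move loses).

p1 H@[.#./.#./...]: H20[.#./.#./##.]-1* H21[.#./.#./.##]-1
p2 V@[.#./.#./##.]: V00[##./##./##.]+1* V02[.##/.##/##.]+1 V12[.#./.##/###]+1
p3 H@[##./##./##.] terminal -1; root [.#./.#./...] d12

value(.#./.#./..., H) = -1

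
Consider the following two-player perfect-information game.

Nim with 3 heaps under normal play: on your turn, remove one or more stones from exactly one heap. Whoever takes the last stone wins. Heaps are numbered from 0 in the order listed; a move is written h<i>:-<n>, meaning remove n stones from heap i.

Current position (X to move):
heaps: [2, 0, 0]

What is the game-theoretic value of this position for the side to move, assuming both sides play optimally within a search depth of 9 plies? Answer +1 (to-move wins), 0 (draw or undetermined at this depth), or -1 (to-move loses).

ply 1, X at (2,0,0) | h0:-1=-1→(1,0,0); h0:-2=+1→(0,0,0)*
ply 2: (0,0,0) is terminal -1 (O); from (2,0,0) depth 9

value((2,0,0), X) = +1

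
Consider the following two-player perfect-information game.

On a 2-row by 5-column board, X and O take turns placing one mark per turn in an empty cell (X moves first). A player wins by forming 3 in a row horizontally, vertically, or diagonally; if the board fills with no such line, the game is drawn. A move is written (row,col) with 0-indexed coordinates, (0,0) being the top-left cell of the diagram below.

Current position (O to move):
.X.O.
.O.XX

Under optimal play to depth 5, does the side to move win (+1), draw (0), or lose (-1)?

value(.X.O./.O.XX, O) = 0

[.X.O./.O.XX] O move#1: (0,0):-1/OX.O./.O.XX, (0,2):-1/.XOO./.O.XX, (0,4):-1/.X.OO/.O.XX, (1,0):-1/.X.O./OO.XX, (1,2):+0/.X.O./.OOXX*
[.X.O./.OOXX] X move#2: (0,0):-1/XX.O./.OOXX, (0,2):-1/.XXO./.OOXX, (0,4):-1/.X.OX/.OOXX, (1,0):+0/.X.O./XOOXX*
[.X.O./XOOXX] O move#3: (0,0):+0/OX.O./XOOXX*, (0,2):+0/.XOO./XOOXX, (0,4):+0/.X.OO/XOOXX
[OX.O./XOOXX] X move#4: (0,2):+0/OXXO./XOOXX*, (0,4):+0/OX.OX/XOOXX
[OXXO./XOOXX] O move#5: (0,4):+0/OXXOO/XOOXX*
[OXXOO/XOOXX] end (terminal +0, X#6); searched .X.O./.O.XX to 5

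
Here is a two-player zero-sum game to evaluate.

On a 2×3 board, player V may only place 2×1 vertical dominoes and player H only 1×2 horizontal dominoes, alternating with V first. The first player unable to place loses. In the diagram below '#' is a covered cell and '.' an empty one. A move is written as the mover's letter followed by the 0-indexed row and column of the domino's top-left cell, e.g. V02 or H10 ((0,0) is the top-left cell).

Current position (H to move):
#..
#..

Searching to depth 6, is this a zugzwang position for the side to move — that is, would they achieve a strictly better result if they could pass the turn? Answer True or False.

ply 1, H at #../#.. | H01=+1→###/#..*; H11=+1→#../###
ply 2: ###/#.. is terminal -1 (V); from #../#.. depth 6
pass branch (V moves first from the same position):
  | ply 1, V at #../#.. | V01=+1→##./##.*; V02=+1→#.#/#.#
  | ply 2: ##./##. is terminal -1 (H); from #../#.. depth 6
H moving scores +1; H passing scores -1

zugzwang(#../#.., H) = False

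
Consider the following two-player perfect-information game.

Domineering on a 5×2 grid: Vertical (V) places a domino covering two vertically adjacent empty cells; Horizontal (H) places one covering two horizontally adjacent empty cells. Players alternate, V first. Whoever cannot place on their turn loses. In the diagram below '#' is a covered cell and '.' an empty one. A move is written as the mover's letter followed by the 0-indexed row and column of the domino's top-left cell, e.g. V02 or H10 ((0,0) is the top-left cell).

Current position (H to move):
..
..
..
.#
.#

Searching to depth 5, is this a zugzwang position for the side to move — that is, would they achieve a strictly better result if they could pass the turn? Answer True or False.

zugzwang(../../../.#/.#, H) = False

[../../../.#/.#] H move#1: H00:-1/##/../../.#/.#, H10:+1/../##/../.#/.#*, H20:-1/../../##/.#/.#
[../##/../.#/.#] V move#2: V20:-1/../##/#./##/.#*, V30:-1/../##/../##/##
[../##/#./##/.#] H move#3: H00:+1/##/##/#./##/.#*
[##/##/#./##/.#] end (terminal -1, V#4); searched ../../../.#/.# to 5
if H skipped the turn, V would face:
~ [../../../.#/.#] V move#1: V00:+1/#./#./../.#/.#*, V01:+1/.#/.#/../.#/.#, V10:+1/../#./#./.#/.#, V11:+1/../.#/.#/.#/.#, V20:-1/../../#./##/.#, V30:-1/../../../##/##
~ [#./#./../.#/.#] H move#2: H20:-1/#./#./##/.#/.#*
~ [#./#./##/.#/.#] V move#3: V01:+1/##/##/##/.#/.#*, V30:+1/#./#./##/##/##
~ [##/##/##/.#/.#] end (terminal -1, H#4); searched ../../../.#/.# to 5
compare (H): move=+1 vs pass=-1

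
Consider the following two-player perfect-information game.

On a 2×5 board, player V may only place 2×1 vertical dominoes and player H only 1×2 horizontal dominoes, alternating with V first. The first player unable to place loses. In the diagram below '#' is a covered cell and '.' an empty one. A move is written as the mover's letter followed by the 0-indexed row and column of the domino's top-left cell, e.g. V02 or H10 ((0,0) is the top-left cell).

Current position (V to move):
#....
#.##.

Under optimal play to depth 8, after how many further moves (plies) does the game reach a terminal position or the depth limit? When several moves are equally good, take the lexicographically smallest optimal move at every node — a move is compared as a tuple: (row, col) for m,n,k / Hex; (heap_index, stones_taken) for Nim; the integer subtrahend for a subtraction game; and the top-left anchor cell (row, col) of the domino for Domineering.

[#..../#.##.] V move#1: V01:-1/##.../####.*, V04:-1/#...#/#.###
[##.../####.] H move#2: H02:-1/####./####., H03:+1/##.##/####.*
[##.##/####.] end (terminal -1, V#3); searched #..../#.##. to 8

PV length from [#..../#.##.]: 2 plies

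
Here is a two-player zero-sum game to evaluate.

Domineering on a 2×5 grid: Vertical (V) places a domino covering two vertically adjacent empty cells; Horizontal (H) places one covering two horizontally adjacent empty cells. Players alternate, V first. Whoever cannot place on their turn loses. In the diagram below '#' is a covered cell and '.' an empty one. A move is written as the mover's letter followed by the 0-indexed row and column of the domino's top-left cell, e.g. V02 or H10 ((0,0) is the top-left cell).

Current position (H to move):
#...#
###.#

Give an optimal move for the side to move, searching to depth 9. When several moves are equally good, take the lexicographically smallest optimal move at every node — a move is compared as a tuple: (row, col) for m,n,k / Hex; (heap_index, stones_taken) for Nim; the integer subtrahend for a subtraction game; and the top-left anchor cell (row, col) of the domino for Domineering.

[#...#/###.#] H move#1: H01:-1/###.#/###.#, H02:+1/#.###/###.#*
[#.###/###.#] end (terminal -1, V#2); searched #...#/###.# to 9

H's best at [#...#/###.#]: H02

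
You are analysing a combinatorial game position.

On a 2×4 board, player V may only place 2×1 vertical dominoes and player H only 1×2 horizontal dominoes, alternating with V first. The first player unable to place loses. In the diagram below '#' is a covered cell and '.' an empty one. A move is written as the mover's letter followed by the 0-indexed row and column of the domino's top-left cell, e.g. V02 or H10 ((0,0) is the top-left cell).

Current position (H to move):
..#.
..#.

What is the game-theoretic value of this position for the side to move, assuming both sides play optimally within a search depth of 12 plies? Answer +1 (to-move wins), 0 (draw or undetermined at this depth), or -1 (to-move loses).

ply 1, H at ..#./..#. | H00=+1→###./..#.*; H10=+1→..#./###.
ply 2, V at ###./..#. | V03=-1→####/..##*
ply 3, H at ####/..## | H10=+1→####/####*
ply 4: ####/#### is terminal -1 (V); from ..#./..#. depth 12

value(..#./..#., H) = +1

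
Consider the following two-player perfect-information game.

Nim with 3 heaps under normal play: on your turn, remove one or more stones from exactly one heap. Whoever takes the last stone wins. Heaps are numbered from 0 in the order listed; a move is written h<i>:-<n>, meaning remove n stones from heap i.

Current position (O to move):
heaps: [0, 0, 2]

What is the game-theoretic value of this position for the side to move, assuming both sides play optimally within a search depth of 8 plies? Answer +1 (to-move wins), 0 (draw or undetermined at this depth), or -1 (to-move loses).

value((0,0,2), O) = +1

ply 1, O at (0,0,2) | h2:-1=-1→(0,0,1); h2:-2=+1→(0,0,0)*
ply 2: (0,0,0) is terminal -1 (X); from (0,0,2) depth 8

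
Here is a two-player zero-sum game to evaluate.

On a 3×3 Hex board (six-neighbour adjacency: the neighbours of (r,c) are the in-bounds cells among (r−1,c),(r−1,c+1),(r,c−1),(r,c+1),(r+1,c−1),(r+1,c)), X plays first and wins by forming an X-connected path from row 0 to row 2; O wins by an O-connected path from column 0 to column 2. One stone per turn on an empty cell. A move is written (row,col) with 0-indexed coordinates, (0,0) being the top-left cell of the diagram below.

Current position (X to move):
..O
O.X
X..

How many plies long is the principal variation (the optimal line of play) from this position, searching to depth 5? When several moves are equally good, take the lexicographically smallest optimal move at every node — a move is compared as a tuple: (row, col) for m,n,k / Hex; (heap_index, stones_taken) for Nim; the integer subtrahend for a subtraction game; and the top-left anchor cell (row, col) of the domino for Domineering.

PV length from [..O/O.X/X..]: 2 plies

[..O/O.X/X..] X move#1: (0,0):-1/X.O/O.X/X..*, (0,1):-1/.XO/O.X/X.., (1,1):-1/..O/OXX/X.., (2,1):-1/..O/O.X/XX., (2,2):-1/..O/O.X/X.X
[X.O/O.X/X..] O move#2: (0,1):+1/XOO/O.X/X..*, (1,1):+1/X.O/OOX/X.., (2,1):+1/X.O/O.X/XO., (2,2):+1/X.O/O.X/X.O
[XOO/O.X/X..] end (terminal -1, X#3); searched ..O/O.X/X.. to 5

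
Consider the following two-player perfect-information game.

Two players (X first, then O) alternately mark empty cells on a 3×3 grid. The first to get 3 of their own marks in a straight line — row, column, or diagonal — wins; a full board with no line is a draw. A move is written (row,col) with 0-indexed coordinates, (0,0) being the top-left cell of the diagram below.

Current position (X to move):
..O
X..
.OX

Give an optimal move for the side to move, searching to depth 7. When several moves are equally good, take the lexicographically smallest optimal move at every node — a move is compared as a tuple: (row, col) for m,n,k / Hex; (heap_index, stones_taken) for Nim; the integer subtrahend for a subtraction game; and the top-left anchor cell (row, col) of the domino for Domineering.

X's best at [..O/X../.OX]: (0,0)

p1 X@[..O/X../.OX]: (0,0)[X.O/X../.OX]+1* (0,1)[.XO/X../.OX]+0 (1,1)[..O/XX./.OX]+1 (1,2)[..O/X.X/.OX]-1 (2,0)[..O/X../XOX]+0
p2 O@[X.O/X../.OX]: (0,1)[XOO/X../.OX]-1* (1,1)[X.O/XO./.OX]-1 (1,2)[X.O/X.O/.OX]-1 (2,0)[X.O/X../OOX]-1
p3 X@[XOO/X../.OX]: (1,1)[XOO/XX./.OX]+1* (1,2)[XOO/X.X/.OX]-1 (2,0)[XOO/X../XOX]+1
p4 O@[XOO/XX./.OX] terminal -1; root [..O/X../.OX] d7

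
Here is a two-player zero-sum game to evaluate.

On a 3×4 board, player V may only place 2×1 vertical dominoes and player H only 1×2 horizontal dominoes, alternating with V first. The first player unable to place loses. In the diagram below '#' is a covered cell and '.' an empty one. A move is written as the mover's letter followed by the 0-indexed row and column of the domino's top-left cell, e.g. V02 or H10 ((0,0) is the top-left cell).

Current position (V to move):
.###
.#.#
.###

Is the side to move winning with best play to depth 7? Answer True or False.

V winning at [.###/.#.#/.###]: True

[.###/.#.#/.###] V move#1: V00:+1/####/##.#/.###*, V10:+1/.###/##.#/####
[####/##.#/.###] end (terminal -1, H#2); searched .###/.#.#/.### to 7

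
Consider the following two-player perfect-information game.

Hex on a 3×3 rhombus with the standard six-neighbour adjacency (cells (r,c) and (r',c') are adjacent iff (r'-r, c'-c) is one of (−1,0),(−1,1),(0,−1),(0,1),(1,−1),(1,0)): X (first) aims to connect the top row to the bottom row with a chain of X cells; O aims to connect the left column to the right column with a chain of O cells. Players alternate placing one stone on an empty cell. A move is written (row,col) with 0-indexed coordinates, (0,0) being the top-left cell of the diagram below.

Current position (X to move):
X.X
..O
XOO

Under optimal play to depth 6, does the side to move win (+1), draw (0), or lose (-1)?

p1 X@[X.X/..O/XOO]: (0,1)[XXX/..O/XOO]+1* (1,0)[X.X/X.O/XOO]+1 (1,1)[X.X/.XO/XOO]+1
p2 O@[XXX/..O/XOO]: (1,0)[XXX/O.O/XOO]-1* (1,1)[XXX/.OO/XOO]-1
p3 X@[XXX/O.O/XOO]: (1,1)[XXX/OXO/XOO]+1*
p4 O@[XXX/OXO/XOO] terminal -1; root [X.X/..O/XOO] d6

value(X.X/..O/XOO, X) = +1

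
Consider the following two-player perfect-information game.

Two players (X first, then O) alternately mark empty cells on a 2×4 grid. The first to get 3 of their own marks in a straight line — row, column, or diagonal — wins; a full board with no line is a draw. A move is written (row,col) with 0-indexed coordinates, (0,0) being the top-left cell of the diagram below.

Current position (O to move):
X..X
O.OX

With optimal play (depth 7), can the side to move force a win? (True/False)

O winning at [X..X/O.OX]: True

ply 1, O at X..X/O.OX | (0,1)=+0→XO.X/O.OX; (0,2)=+0→X.OX/O.OX; (1,1)=+1→X..X/OOOX*
ply 2: X..X/OOOX is terminal -1 (X); from X..X/O.OX depth 7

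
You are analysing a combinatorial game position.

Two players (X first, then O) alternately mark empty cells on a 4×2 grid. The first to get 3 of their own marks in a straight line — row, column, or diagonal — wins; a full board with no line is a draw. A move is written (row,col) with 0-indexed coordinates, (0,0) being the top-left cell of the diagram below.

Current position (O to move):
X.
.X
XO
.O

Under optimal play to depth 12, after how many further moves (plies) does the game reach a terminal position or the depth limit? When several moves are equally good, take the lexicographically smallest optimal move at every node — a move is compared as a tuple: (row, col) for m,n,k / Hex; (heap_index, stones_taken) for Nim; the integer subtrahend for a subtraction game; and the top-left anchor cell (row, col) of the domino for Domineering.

p1 O@[X./.X/XO/.O]: (0,1)[XO/.X/XO/.O]-1 (1,0)[X./OX/XO/.O]+0* (3,0)[X./.X/XO/OO]-1
p2 X@[X./OX/XO/.O]: (0,1)[XX/OX/XO/.O]+0* (3,0)[X./OX/XO/XO]+0
p3 O@[XX/OX/XO/.O]: (3,0)[XX/OX/XO/OO]+0*
p4 X@[XX/OX/XO/OO] terminal +0; root [X./.X/XO/.O] d12

PV length from [X./.X/XO/.O]: 3 plies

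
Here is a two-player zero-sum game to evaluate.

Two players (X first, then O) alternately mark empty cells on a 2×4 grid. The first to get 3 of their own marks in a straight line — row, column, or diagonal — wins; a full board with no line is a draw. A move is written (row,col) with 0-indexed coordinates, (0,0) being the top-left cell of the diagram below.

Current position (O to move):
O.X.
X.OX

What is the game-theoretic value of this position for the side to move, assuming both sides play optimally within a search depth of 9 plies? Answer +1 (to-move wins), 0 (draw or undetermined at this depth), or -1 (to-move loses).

value(O.X./X.OX, O) = 0

ply 1, O at O.X./X.OX | (0,1)=+0→OOX./X.OX*; (0,3)=+0→O.XO/X.OX; (1,1)=+0→O.X./XOOX
ply 2, X at OOX./X.OX | (0,3)=+0→OOXX/X.OX*; (1,1)=+0→OOX./XXOX
ply 3, O at OOXX/X.OX | (1,1)=+0→OOXX/XOOX*
ply 4: OOXX/XOOX is terminal +0 (X); from O.X./X.OX depth 9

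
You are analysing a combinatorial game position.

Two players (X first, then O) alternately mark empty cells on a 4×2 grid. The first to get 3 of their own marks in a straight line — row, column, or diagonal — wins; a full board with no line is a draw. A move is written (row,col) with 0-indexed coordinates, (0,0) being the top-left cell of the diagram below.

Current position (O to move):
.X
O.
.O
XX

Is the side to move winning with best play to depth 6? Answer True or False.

O winning at [.X/O./.O/XX]: False

[.X/O./.O/XX] O move#1: (0,0):+0/OX/O./.O/XX*, (1,1):+0/.X/OO/.O/XX, (2,0):+0/.X/O./OO/XX
[OX/O./.O/XX] X move#2: (1,1):-1/OX/OX/.O/XX, (2,0):+0/OX/O./XO/XX*
[OX/O./XO/XX] O move#3: (1,1):+0/OX/OO/XO/XX*
[OX/OO/XO/XX] end (terminal +0, X#4); searched .X/O./.O/XX to 6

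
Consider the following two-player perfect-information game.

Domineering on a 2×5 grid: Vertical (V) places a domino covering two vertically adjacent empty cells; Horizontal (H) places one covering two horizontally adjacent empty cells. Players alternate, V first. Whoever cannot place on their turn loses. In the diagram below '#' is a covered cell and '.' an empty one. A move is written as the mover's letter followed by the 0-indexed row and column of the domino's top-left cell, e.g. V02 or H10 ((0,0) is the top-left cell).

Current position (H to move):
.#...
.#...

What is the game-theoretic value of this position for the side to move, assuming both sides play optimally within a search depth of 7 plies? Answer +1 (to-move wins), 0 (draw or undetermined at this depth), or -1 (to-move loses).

[.#.../.#...] H move#1: H02:-1/.###./.#...*, H03:-1/.#.##/.#..., H12:-1/.#.../.###., H13:-1/.#.../.#.##
[.###./.#...] V move#2: V00:-1/####./##..., V04:+1/.####/.#..#*
[.####/.#..#] H move#3: H12:-1/.####/.####*
[.####/.####] V move#4: V00:+1/#####/#####*
[#####/#####] end (terminal -1, H#5); searched .#.../.#... to 7

value(.#.../.#..., H) = -1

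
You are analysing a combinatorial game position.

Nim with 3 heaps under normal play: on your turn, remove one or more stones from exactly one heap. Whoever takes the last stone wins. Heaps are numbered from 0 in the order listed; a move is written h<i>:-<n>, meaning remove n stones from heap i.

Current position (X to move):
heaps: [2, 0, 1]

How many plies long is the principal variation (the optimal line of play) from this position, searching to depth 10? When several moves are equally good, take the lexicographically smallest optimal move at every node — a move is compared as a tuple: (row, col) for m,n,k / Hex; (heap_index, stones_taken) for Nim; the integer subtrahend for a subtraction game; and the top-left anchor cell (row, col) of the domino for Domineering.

ply 1, X at (2,0,1) | h0:-1=+1→(1,0,1)*; h0:-2=-1→(0,0,1); h2:-1=-1→(2,0,0)
ply 2, O at (1,0,1) | h0:-1=-1→(0,0,1)*; h2:-1=-1→(1,0,0)
ply 3, X at (0,0,1) | h2:-1=+1→(0,0,0)*
ply 4: (0,0,0) is terminal -1 (O); from (2,0,1) depth 10

PV length from [(2,0,1)]: 3 plies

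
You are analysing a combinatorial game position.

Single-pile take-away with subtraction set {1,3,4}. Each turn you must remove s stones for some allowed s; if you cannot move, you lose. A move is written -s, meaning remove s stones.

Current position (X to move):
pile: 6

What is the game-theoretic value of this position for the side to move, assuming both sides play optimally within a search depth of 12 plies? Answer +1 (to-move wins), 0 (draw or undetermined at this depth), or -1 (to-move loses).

ply 1, X at 6 | -1=-1→5; -3=-1→3; -4=+1→2*
ply 2, O at 2 | -1=-1→1*
ply 3, X at 1 | -1=+1→0*
ply 4: 0 is terminal -1 (O); from 6 depth 12

value(6, X) = +1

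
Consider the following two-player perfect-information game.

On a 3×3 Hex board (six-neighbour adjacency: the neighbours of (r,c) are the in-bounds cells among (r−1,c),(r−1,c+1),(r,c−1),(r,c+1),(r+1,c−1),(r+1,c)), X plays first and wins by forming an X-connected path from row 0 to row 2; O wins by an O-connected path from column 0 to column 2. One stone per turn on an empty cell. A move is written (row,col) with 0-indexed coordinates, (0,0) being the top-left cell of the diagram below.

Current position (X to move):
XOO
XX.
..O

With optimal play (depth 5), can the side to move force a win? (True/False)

X winning at [XOO/XX./..O]: True

[XOO/XX./..O] X move#1: (1,2):+1/XOO/XXX/..O*, (2,0):+1/XOO/XX./X.O, (2,1):+1/XOO/XX./.XO
[XOO/XXX/..O] O move#2: (2,0):-1/XOO/XXX/O.O*, (2,1):-1/XOO/XXX/.OO
[XOO/XXX/O.O] X move#3: (2,1):+1/XOO/XXX/OXO*
[XOO/XXX/OXO] end (terminal -1, O#4); searched XOO/XX./..O to 5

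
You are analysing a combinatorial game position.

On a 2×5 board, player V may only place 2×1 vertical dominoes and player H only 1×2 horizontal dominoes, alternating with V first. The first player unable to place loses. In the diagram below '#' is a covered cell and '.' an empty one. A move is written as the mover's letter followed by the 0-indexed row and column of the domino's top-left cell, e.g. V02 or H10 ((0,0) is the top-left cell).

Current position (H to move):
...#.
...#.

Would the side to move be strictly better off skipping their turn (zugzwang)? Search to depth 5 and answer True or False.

ply 1, H at ...#./...#. | H00=-1→##.#./...#.*; H01=-1→.###./...#.; H10=-1→...#./##.#.; H11=-1→...#./.###.
ply 2, V at ##.#./...#. | V02=+1→####./..##.*; V04=-1→##.##/...##
ply 3, H at ####./..##. | H10=-1→####./####.*
ply 4, V at ####./####. | V04=+1→#####/#####*
ply 5: #####/##### is terminal -1 (H); from ...#./...#. depth 5
suppose H passes — search the same position with V to move:
pass> ply 1, V at ...#./...#. | V00=-1→#..#./#..#.; V01=+1→.#.#./.#.#.*; V02=-1→..##./..##.; V04=-1→...##/...##
pass> ply 2: .#.#./.#.#. is terminal -1 (H); from ...#./...#. depth 5
for H: play -1, pass -1

zugzwang(...#./...#., H) = False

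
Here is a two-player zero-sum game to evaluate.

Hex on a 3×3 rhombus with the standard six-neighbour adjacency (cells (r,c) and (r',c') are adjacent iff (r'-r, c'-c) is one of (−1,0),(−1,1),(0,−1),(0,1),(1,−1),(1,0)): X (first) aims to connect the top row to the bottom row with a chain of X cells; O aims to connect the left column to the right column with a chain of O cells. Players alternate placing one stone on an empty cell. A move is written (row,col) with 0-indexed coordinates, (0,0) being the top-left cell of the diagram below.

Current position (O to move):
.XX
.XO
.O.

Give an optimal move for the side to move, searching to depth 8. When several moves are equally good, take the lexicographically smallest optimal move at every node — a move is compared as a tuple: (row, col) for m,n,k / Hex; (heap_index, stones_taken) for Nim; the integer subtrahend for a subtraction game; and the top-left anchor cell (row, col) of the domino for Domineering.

p1 O@[.XX/.XO/.O.]: (0,0)[OXX/.XO/.O.]-1 (1,0)[.XX/OXO/.O.]-1 (2,0)[.XX/.XO/OO.]+1* (2,2)[.XX/.XO/.OO]-1
p2 X@[.XX/.XO/OO.] terminal -1; root [.XX/.XO/.O.] d8

O's best at [.XX/.XO/.O.]: (2,0)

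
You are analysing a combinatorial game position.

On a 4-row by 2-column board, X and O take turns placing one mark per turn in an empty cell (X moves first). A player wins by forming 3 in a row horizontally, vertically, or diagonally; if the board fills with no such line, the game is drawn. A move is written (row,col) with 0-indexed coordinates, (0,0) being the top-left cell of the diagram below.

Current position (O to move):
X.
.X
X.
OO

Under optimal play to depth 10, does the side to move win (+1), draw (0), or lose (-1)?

value(X./.X/X./OO, O) = 0

[X./.X/X./OO] O move#1: (0,1):-1/XO/.X/X./OO, (1,0):+0/X./OX/X./OO*, (2,1):-1/X./.X/XO/OO
[X./OX/X./OO] X move#2: (0,1):+0/XX/OX/X./OO*, (2,1):+0/X./OX/XX/OO
[XX/OX/X./OO] O move#3: (2,1):+0/XX/OX/XO/OO*
[XX/OX/XO/OO] end (terminal +0, X#4); searched X./.X/X./OO to 10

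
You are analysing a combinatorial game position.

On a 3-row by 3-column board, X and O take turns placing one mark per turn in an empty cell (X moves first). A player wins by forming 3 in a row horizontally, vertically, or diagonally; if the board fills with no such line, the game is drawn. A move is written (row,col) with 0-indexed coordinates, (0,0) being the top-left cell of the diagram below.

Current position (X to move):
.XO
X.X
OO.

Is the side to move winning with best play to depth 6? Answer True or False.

X winning at [.XO/X.X/OO.]: True

ply 1, X at .XO/X.X/OO. | (0,0)=-1→XXO/X.X/OO.; (1,1)=+1→.XO/XXX/OO.*; (2,2)=-1→.XO/X.X/OOX
ply 2: .XO/XXX/OO. is terminal -1 (O); from .XO/X.X/OO. depth 6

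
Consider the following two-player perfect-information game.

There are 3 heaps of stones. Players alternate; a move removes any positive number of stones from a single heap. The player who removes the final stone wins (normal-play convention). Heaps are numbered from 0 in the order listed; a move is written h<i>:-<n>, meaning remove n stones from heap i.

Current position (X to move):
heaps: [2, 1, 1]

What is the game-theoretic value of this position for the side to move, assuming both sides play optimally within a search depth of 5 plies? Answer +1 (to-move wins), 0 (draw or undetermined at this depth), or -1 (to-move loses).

value((2,1,1), X) = +1

ply 1, X at (2,1,1) | h0:-1=-1→(1,1,1); h0:-2=+1→(0,1,1)*; h1:-1=-1→(2,0,1); h2:-1=-1→(2,1,0)
ply 2, O at (0,1,1) | h1:-1=-1→(0,0,1)*; h2:-1=-1→(0,1,0)
ply 3, X at (0,0,1) | h2:-1=+1→(0,0,0)*
ply 4: (0,0,0) is terminal -1 (O); from (2,1,1) depth 5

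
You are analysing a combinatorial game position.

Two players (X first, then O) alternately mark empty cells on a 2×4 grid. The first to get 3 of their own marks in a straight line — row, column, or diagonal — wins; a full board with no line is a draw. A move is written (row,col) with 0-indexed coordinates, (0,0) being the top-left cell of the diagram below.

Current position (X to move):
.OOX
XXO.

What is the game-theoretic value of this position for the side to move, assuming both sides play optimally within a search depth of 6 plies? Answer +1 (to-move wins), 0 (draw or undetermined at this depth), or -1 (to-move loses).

value(.OOX/XXO., X) = 0

p1 X@[.OOX/XXO.]: (0,0)[XOOX/XXO.]+0* (1,3)[.OOX/XXOX]-1
p2 O@[XOOX/XXO.]: (1,3)[XOOX/XXOO]+0*
p3 X@[XOOX/XXOO] terminal +0; root [.OOX/XXO.] d6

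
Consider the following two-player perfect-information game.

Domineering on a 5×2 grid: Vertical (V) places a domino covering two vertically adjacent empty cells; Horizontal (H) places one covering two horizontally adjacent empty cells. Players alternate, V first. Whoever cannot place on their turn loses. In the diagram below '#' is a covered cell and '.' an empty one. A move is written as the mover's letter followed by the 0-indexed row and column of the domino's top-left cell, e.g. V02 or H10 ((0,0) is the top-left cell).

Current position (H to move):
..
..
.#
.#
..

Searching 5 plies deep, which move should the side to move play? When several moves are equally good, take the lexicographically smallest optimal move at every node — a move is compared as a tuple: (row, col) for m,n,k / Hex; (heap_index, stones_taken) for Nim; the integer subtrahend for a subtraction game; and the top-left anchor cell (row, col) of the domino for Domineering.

H's best at [../../.#/.#/..]: H00

p1 H@[../../.#/.#/..]: H00[##/../.#/.#/..]+1* H10[../##/.#/.#/..]+1 H40[../../.#/.#/##]-1
p2 V@[##/../.#/.#/..]: V10[##/#./##/.#/..]-1* V20[##/../##/##/..]-1 V30[##/../.#/##/#.]-1
p3 H@[##/#./##/.#/..]: H40[##/#./##/.#/##]+1*
p4 V@[##/#./##/.#/##] terminal -1; root [../../.#/.#/..] d5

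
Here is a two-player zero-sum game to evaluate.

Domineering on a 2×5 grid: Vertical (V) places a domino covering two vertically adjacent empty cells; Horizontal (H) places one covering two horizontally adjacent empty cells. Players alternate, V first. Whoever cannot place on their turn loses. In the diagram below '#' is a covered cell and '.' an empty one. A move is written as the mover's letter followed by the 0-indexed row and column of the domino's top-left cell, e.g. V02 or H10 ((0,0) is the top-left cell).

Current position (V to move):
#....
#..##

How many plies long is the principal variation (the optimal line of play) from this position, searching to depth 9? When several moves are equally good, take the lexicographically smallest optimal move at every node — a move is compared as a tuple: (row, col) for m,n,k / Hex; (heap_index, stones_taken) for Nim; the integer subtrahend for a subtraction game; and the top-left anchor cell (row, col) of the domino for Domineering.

PV length from [#..../#..##]: 3 plies

[#..../#..##] V move#1: V01:-1/##.../##.##, V02:+1/#.#../#.###*
[#.#../#.###] H move#2: H03:-1/#.###/#.###*
[#.###/#.###] V move#3: V01:+1/#####/#####*
[#####/#####] end (terminal -1, H#4); searched #..../#..## to 9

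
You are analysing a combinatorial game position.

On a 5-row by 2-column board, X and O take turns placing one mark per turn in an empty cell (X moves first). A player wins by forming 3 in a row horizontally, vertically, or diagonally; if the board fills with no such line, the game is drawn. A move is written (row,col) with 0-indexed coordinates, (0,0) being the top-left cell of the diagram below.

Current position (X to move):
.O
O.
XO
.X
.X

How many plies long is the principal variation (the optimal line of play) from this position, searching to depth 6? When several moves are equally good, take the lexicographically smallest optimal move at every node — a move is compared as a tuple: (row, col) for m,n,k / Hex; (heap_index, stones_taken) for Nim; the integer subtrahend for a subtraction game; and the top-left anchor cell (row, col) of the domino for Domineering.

PV length from [.O/O./XO/.X/.X]: 4 plies

p1 X@[.O/O./XO/.X/.X]: (0,0)[XO/O./XO/.X/.X]-1 (1,1)[.O/OX/XO/.X/.X]+0* (3,0)[.O/O./XO/XX/.X]-1 (4,0)[.O/O./XO/.X/XX]-1
p2 O@[.O/OX/XO/.X/.X]: (0,0)[OO/OX/XO/.X/.X]+0* (3,0)[.O/OX/XO/OX/.X]+0 (4,0)[.O/OX/XO/.X/OX]+0
p3 X@[OO/OX/XO/.X/.X]: (3,0)[OO/OX/XO/XX/.X]+0* (4,0)[OO/OX/XO/.X/XX]+0
p4 O@[OO/OX/XO/XX/.X]: (4,0)[OO/OX/XO/XX/OX]+0*
p5 X@[OO/OX/XO/XX/OX] terminal +0; root [.O/O./XO/.X/.X] d6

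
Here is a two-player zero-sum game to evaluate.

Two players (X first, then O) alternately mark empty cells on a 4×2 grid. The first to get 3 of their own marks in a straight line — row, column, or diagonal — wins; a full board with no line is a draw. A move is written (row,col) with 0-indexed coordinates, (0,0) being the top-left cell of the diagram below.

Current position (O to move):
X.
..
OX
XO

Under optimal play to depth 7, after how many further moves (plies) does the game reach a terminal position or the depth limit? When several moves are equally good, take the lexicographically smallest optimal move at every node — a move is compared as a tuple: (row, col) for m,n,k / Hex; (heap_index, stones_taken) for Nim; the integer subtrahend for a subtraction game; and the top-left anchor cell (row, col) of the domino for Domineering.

PV length from [X./../OX/XO]: 3 plies

ply 1, O at X./../OX/XO | (0,1)=+0→XO/../OX/XO*; (1,0)=+0→X./O./OX/XO; (1,1)=+0→X./.O/OX/XO
ply 2, X at XO/../OX/XO | (1,0)=+0→XO/X./OX/XO*; (1,1)=+0→XO/.X/OX/XO
ply 3, O at XO/X./OX/XO | (1,1)=+0→XO/XO/OX/XO*
ply 4: XO/XO/OX/XO is terminal +0 (X); from X./../OX/XO depth 7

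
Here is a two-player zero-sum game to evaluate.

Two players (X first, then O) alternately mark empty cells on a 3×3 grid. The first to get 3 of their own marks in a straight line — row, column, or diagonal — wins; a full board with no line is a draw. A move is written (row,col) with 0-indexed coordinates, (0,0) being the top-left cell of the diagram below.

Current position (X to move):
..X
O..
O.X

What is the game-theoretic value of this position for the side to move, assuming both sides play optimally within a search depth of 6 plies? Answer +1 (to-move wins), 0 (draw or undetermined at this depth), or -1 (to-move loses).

value(..X/O../O.X, X) = +1

p1 X@[..X/O../O.X]: (0,0)[X.X/O../O.X]+1* (0,1)[.XX/O../O.X]-1 (1,1)[..X/OX./O.X]-1 (1,2)[..X/O.X/O.X]+1 (2,1)[..X/O../OXX]-1
p2 O@[X.X/O../O.X]: (0,1)[XOX/O../O.X]-1* (1,1)[X.X/OO./O.X]-1 (1,2)[X.X/O.O/O.X]-1 (2,1)[X.X/O../OOX]-1
p3 X@[XOX/O../O.X]: (1,1)[XOX/OX./O.X]+1* (1,2)[XOX/O.X/O.X]+1 (2,1)[XOX/O../OXX]+1
p4 O@[XOX/OX./O.X] terminal -1; root [..X/O../O.X] d6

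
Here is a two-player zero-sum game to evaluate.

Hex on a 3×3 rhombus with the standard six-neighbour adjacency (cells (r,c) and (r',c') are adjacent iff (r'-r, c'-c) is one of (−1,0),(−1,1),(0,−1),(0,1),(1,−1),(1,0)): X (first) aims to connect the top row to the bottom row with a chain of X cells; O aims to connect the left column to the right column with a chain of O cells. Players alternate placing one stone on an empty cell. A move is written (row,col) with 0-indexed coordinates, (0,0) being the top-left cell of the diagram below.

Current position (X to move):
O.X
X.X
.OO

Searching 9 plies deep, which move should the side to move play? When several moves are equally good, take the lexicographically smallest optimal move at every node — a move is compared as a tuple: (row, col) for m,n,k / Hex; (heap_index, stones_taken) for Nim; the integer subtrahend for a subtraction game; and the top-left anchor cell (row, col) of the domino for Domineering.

X's best at [O.X/X.X/.OO]: (2,0)

[O.X/X.X/.OO] X move#1: (0,1):-1/OXX/X.X/.OO, (1,1):-1/O.X/XXX/.OO, (2,0):+1/O.X/X.X/XOO*
[O.X/X.X/XOO] O move#2: (0,1):-1/OOX/X.X/XOO*, (1,1):-1/O.X/XOX/XOO
[OOX/X.X/XOO] X move#3: (1,1):+1/OOX/XXX/XOO*
[OOX/XXX/XOO] end (terminal -1, O#4); searched O.X/X.X/.OO to 9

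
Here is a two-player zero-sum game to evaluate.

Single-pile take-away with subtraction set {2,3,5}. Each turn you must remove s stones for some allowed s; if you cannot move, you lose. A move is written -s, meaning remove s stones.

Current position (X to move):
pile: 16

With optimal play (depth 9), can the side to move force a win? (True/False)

X winning at [16]: True

p1 X@[16]: -2[14]+1* -3[13]-1 -5[11]-1
p2 O@[14]: -2[12]-1* -3[11]-1 -5[9]-1
p3 X@[12]: -2[10]-1 -3[9]-1 -5[7]+1*
p4 O@[7]: -2[5]-1* -3[4]-1 -5[2]-1
p5 X@[5]: -2[3]-1 -3[2]-1 -5[0]+1*
p6 O@[0] terminal -1; root [16] d9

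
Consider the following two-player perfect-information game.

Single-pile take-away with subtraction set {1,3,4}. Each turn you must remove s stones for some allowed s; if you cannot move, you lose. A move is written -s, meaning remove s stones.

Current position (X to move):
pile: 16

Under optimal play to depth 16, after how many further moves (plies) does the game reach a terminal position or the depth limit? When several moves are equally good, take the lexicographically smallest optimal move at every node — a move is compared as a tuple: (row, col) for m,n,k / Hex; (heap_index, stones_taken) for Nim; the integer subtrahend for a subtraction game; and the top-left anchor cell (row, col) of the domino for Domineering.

p1 X@[16]: -1[15]-1* -3[13]-1 -4[12]-1
p2 O@[15]: -1[14]+1* -3[12]-1 -4[11]-1
p3 X@[14]: -1[13]-1* -3[11]-1 -4[10]-1
p4 O@[13]: -1[12]-1 -3[10]-1 -4[9]+1*
p5 X@[9]: -1[8]-1* -3[6]-1 -4[5]-1
p6 O@[8]: -1[7]+1* -3[5]-1 -4[4]-1
p7 X@[7]: -1[6]-1* -3[4]-1 -4[3]-1
p8 O@[6]: -1[5]-1 -3[3]-1 -4[2]+1*
p9 X@[2]: -1[1]-1*
p10 O@[1]: -1[0]+1*
p11 X@[0] terminal -1; root [16] d16

PV length from [16]: 10 plies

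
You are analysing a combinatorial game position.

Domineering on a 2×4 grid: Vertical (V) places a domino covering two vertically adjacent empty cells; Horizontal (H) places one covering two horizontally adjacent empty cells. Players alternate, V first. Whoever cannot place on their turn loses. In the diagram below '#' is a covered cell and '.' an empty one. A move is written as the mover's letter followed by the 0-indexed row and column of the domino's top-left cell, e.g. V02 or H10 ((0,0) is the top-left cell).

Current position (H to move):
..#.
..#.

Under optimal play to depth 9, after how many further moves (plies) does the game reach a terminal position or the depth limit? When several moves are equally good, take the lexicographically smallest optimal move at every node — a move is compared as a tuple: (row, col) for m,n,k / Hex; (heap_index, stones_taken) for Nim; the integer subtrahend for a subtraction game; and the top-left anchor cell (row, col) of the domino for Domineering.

ply 1, H at ..#./..#. | H00=+1→###./..#.*; H10=+1→..#./###.
ply 2, V at ###./..#. | V03=-1→####/..##*
ply 3, H at ####/..## | H10=+1→####/####*
ply 4: ####/#### is terminal -1 (V); from ..#./..#. depth 9

PV length from [..#./..#.]: 3 plies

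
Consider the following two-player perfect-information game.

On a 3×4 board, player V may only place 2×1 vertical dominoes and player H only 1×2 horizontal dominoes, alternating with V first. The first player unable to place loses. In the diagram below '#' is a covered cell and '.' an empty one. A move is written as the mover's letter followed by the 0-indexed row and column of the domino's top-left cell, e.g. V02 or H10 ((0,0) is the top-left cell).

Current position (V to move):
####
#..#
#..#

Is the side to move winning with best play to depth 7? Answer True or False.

V winning at [####/#..#/#..#]: True

[####/#..#/#..#] V move#1: V11:+1/####/##.#/##.#*, V12:+1/####/#.##/#.##
[####/##.#/##.#] end (terminal -1, H#2); searched ####/#..#/#..# to 7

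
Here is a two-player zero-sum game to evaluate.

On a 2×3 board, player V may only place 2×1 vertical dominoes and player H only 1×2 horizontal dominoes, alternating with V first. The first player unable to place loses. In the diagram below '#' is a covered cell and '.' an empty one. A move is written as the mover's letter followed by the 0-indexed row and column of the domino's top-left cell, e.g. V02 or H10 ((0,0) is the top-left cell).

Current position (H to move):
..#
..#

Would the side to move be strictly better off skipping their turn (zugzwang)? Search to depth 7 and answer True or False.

zugzwang(..#/..#, H) = False

p1 H@[..#/..#]: H00[###/..#]+1* H10[..#/###]+1
p2 V@[###/..#] terminal -1; root [..#/..#] d7
if H skipped the turn, V would face:
~ p1 V@[..#/..#]: V00[#.#/#.#]+1* V01[.##/.##]+1
~ p2 H@[#.#/#.#] terminal -1; root [..#/..#] d7
compare (H): move=+1 vs pass=-1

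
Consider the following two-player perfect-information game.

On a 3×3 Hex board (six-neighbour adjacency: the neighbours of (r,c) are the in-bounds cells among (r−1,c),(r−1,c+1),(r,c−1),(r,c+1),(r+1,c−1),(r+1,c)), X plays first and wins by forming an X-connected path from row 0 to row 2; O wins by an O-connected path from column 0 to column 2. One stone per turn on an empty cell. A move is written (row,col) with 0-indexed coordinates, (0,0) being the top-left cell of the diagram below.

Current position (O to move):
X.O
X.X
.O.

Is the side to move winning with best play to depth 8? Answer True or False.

ply 1, O at X.O/X.X/.O. | (0,1)=-1→XOO/X.X/.O.; (1,1)=-1→X.O/XOX/.O.; (2,0)=+1→X.O/X.X/OO.*; (2,2)=-1→X.O/X.X/.OO
ply 2, X at X.O/X.X/OO. | (0,1)=-1→XXO/X.X/OO.*; (1,1)=-1→X.O/XXX/OO.; (2,2)=-1→X.O/X.X/OOX
ply 3, O at XXO/X.X/OO. | (1,1)=+1→XXO/XOX/OO.*; (2,2)=+1→XXO/X.X/OOO
ply 4: XXO/XOX/OO. is terminal -1 (X); from X.O/X.X/.O. depth 8

O winning at [X.O/X.X/.O.]: True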